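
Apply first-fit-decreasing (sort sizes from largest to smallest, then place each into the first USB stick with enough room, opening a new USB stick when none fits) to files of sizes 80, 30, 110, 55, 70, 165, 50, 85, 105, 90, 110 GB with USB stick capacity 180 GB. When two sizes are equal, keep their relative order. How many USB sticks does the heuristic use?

Sorted descending: 165, 110, 110, 105, 90, 85, 80, 70, 55, 50, 30.
  165 → USB stick 1 (new)  [load 165/180]
  110 → USB stick 2 (new)  [load 110/180]
  110 → USB stick 3 (new)  [load 110/180]
  105 → USB stick 4 (new)  [load 105/180]
  90 → USB stick 5 (new)  [load 90/180]
  85 → USB stick 5  [load 175/180]
  80 → USB stick 6 (new)  [load 80/180]
  70 → USB stick 2  [load 180/180]
  55 → USB stick 3  [load 165/180]
  50 → USB stick 4  [load 155/180]
  30 → USB stick 6  [load 110/180]
6 USB sticks opened.

6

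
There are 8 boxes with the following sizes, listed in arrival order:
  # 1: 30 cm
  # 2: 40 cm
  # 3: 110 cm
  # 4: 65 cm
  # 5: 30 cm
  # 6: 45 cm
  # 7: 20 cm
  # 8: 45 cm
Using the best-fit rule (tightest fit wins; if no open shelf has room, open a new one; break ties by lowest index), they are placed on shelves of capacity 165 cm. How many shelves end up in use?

3

  30 → shelf 1 (new)  [load 30/165]
  40 → shelf 1  [load 70/165]
  110 → shelf 2 (new)  [load 110/165]
  65 → shelf 1  [load 135/165]
  30 → shelf 1  [load 165/165]
  45 → shelf 2  [load 155/165]
  20 → shelf 3 (new)  [load 20/165]
  45 → shelf 3  [load 65/165]
3 shelves opened.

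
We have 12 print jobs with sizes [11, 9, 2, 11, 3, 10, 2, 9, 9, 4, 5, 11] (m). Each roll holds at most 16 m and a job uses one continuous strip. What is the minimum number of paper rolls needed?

7

Total = 11 + 11 + 11 + 10 + 9 + 9 + 9 + 5 + 4 + 3 + 2 + 2 = 86 m.
Lower bound: ⌈86/16⌉ = 6 paper rolls.
Also, 7 print jobs each exceed 8 m, and no two of those can share a roll, so at least 7 paper rolls are needed.
A packing using 7 paper rolls:
  roll 1: 11 + 5 = 16
  roll 2: 11 + 4 = 15
  roll 3: 11 + 3 + 2 = 16
  roll 4: 10 + 2 = 12
  roll 5: 9 = 9
  roll 6: 9 = 9
  roll 7: 9 = 9
This matches the lower bound, so 7 is optimal.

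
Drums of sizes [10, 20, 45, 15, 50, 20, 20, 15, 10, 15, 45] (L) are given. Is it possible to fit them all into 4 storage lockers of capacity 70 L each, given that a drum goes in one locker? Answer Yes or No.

A valid assignment using 4 storage lockers:
  locker 1: 50 + 20 = 70
  locker 2: 45 + 20 = 65
  locker 3: 45 + 20 = 65
  locker 4: 15 + 15 + 15 + 10 + 10 = 65
Every load is within 70 L, so 4 storage lockers suffice.

Yes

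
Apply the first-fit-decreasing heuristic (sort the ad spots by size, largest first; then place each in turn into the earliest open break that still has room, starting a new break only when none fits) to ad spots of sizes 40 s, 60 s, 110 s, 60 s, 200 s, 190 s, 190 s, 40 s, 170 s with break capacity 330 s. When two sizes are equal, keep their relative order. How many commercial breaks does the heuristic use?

4

Sorted descending: 200, 190, 190, 170, 110, 60, 60, 40, 40.
  200 → break 1 (new)  [load 200/330]
  190 → break 2 (new)  [load 190/330]
  190 → break 3 (new)  [load 190/330]
  170 → break 4 (new)  [load 170/330]
  110 → break 1  [load 310/330]
  60 → break 2  [load 250/330]
  60 → break 2  [load 310/330]
  40 → break 3  [load 230/330]
  40 → break 3  [load 270/330]
4 commercial breaks opened.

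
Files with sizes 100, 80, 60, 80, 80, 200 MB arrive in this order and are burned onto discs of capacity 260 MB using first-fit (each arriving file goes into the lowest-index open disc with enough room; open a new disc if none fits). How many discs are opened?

  100 → disc 1 (new)  [load 100/260]
  80 → disc 1  [load 180/260]
  60 → disc 1  [load 240/260]
  80 → disc 2 (new)  [load 80/260]
  80 → disc 2  [load 160/260]
  200 → disc 3 (new)  [load 200/260]
3 discs opened.

3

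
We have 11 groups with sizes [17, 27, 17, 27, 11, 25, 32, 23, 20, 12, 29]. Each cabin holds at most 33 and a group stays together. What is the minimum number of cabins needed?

Total = 32 + 29 + 27 + 27 + 25 + 23 + 20 + 17 + 17 + 12 + 11 = 240.
Lower bound: ⌈240/33⌉ = 8 cabins.
Also, 9 groups each exceed 33/2, and no two of those can share a cabin, so at least 9 cabins are needed.
A packing using 9 cabins:
  cabin 1: 32 = 32
  cabin 2: 29 = 29
  cabin 3: 27 = 27
  cabin 4: 27 = 27
  cabin 5: 25 = 25
  cabin 6: 23 = 23
  cabin 7: 20 + 12 = 32
  cabin 8: 17 + 11 = 28
  cabin 9: 17 = 17
This matches the lower bound, so 9 is optimal.

9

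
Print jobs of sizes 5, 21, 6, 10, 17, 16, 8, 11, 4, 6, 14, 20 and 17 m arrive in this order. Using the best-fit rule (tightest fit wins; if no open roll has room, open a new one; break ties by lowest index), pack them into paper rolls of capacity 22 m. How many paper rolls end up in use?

  5 → roll 1 (new)  [load 5/22]
  21 → roll 2 (new)  [load 21/22]
  6 → roll 1  [load 11/22]
  10 → roll 1  [load 21/22]
  17 → roll 3 (new)  [load 17/22]
  16 → roll 4 (new)  [load 16/22]
  8 → roll 5 (new)  [load 8/22]
  11 → roll 5  [load 19/22]
  4 → roll 3  [load 21/22]
  6 → roll 4  [load 22/22]
  14 → roll 6 (new)  [load 14/22]
  20 → roll 7 (new)  [load 20/22]
  17 → roll 8 (new)  [load 17/22]
8 paper rolls opened.

8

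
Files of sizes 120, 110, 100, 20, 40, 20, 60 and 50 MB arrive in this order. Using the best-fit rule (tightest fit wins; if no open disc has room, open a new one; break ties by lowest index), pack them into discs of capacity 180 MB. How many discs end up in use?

  120 → disc 1 (new)  [load 120/180]
  110 → disc 2 (new)  [load 110/180]
  100 → disc 3 (new)  [load 100/180]
  20 → disc 1  [load 140/180]
  40 → disc 1  [load 180/180]
  20 → disc 2  [load 130/180]
  60 → disc 3  [load 160/180]
  50 → disc 2  [load 180/180]
3 discs opened.

3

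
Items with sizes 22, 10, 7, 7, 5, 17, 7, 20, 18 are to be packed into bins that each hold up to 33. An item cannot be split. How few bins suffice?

4

Total = 22 + 20 + 18 + 17 + 10 + 7 + 7 + 7 + 5 = 113.
Lower bound: ⌈113/33⌉ = 4 bins.
A packing using 4 bins:
  bin 1: 22 + 10 = 32
  bin 2: 20 + 7 + 5 = 32
  bin 3: 18 + 7 + 7 = 32
  bin 4: 17 = 17
This matches the lower bound, so 4 is optimal.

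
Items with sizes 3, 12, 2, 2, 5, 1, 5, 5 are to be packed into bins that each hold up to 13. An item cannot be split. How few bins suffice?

3

Total = 12 + 5 + 5 + 5 + 3 + 2 + 2 + 1 = 35.
Lower bound: ⌈35/13⌉ = 3 bins.
A packing using 3 bins:
  bin 1: 12 + 1 = 13
  bin 2: 5 + 5 + 3 = 13
  bin 3: 5 + 2 + 2 = 9
This matches the lower bound, so 3 is optimal.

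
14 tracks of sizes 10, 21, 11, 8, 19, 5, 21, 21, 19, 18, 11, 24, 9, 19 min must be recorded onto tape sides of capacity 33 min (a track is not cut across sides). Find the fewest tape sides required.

Total = 24 + 21 + 21 + 21 + 19 + 19 + 19 + 18 + 11 + 11 + 10 + 9 + 8 + 5 = 216 min.
Lower bound: ⌈216/33⌉ = 7 tape sides.
Also, 8 tracks each exceed 33/2 min, and no two of those can share a side, so at least 8 tape sides are needed.
A packing using 8 tape sides:
  side 1: 24 + 9 = 33
  side 2: 21 + 11 = 32
  side 3: 21 + 11 = 32
  side 4: 21 + 10 = 31
  side 5: 19 + 8 + 5 = 32
  side 6: 19 = 19
  side 7: 19 = 19
  side 8: 18 = 18
This matches the lower bound, so 8 is optimal.

8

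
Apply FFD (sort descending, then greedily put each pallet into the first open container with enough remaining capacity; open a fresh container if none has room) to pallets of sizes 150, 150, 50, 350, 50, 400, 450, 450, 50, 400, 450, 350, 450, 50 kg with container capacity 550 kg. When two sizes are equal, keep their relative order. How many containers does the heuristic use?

Sorted descending: 450, 450, 450, 450, 400, 400, 350, 350, 150, 150, 50, 50, 50, 50.
  450 → container 1 (new)  [load 450/550]
  450 → container 2 (new)  [load 450/550]
  450 → container 3 (new)  [load 450/550]
  450 → container 4 (new)  [load 450/550]
  400 → container 5 (new)  [load 400/550]
  400 → container 6 (new)  [load 400/550]
  350 → container 7 (new)  [load 350/550]
  350 → container 8 (new)  [load 350/550]
  150 → container 5  [load 550/550]
  150 → container 6  [load 550/550]
  50 → container 1  [load 500/550]
  50 → container 1  [load 550/550]
  50 → container 2  [load 500/550]
  50 → container 2  [load 550/550]
8 containers opened.

8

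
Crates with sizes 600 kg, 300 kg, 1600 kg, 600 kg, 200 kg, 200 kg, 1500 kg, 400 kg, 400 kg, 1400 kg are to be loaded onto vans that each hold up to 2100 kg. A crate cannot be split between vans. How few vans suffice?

Total = 1600 + 1500 + 1400 + 600 + 600 + 400 + 400 + 300 + 200 + 200 = 7200 kg.
Lower bound: ⌈7200/2100⌉ = 4 vans.
A packing using 4 vans:
  van 1: 1600 + 400 = 2000
  van 2: 1500 + 600 = 2100
  van 3: 1400 + 600 = 2000
  van 4: 400 + 300 + 200 + 200 = 1100
This matches the lower bound, so 4 is optimal.

4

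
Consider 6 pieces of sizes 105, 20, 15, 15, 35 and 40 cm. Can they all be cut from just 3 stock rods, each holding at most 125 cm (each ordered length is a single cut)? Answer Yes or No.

Yes

A valid assignment using 2 stock rods:
  stock rod 1: 105 + 20 = 125
  stock rod 2: 40 + 35 + 15 + 15 = 105
That uses only 2 ≤ 3, so 3 stock rods are enough.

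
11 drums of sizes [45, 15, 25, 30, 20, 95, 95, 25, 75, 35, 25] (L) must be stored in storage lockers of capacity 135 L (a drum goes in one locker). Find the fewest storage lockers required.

4

Total = 95 + 95 + 75 + 45 + 35 + 30 + 25 + 25 + 25 + 20 + 15 = 485 L.
Lower bound: ⌈485/135⌉ = 4 storage lockers.
A packing using 4 storage lockers:
  locker 1: 95 + 35 = 130
  locker 2: 95 + 30 = 125
  locker 3: 75 + 45 + 15 = 135
  locker 4: 25 + 25 + 25 + 20 = 95
This matches the lower bound, so 4 is optimal.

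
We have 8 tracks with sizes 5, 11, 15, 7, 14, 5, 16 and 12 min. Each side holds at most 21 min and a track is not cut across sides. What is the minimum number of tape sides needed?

5

Total = 16 + 15 + 14 + 12 + 11 + 7 + 5 + 5 = 85 min.
Lower bound: ⌈85/21⌉ = 5 tape sides.
A packing using 5 tape sides:
  side 1: 16 + 5 = 21
  side 2: 15 + 5 = 20
  side 3: 14 + 7 = 21
  side 4: 12 = 12
  side 5: 11 = 11
This matches the lower bound, so 5 is optimal.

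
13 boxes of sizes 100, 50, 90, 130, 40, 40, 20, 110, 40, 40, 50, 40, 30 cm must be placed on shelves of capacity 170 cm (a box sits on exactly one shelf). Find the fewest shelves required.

Total = 130 + 110 + 100 + 90 + 50 + 50 + 40 + 40 + 40 + 40 + 40 + 30 + 20 = 780 cm.
Lower bound: ⌈780/170⌉ = 5 shelves.
A packing using 5 shelves:
  shelf 1: 130 + 40 = 170
  shelf 2: 110 + 50 = 160
  shelf 3: 100 + 50 + 20 = 170
  shelf 4: 90 + 40 + 40 = 170
  shelf 5: 40 + 40 + 30 = 110
This matches the lower bound, so 5 is optimal.

5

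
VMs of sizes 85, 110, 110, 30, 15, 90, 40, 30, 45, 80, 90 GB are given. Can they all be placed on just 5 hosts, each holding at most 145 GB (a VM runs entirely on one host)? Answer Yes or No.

Total = 725 GB; ⌈725/145⌉ = 5.
6 VMs each exceed half the capacity and cannot share a host, forcing at least 6 hosts.
At least 6 hosts are required, but only 5 are allowed.

No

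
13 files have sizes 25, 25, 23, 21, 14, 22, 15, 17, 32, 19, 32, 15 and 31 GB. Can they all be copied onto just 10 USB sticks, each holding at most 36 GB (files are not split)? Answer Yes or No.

A valid assignment using 10 USB sticks:
  USB stick 1: 32 = 32
  USB stick 2: 32 = 32
  USB stick 3: 31 = 31
  USB stick 4: 25 = 25
  USB stick 5: 25 = 25
  USB stick 6: 23 = 23
  USB stick 7: 22 + 14 = 36
  USB stick 8: 21 + 15 = 36
  USB stick 9: 19 + 17 = 36
  USB stick 10: 15 = 15
Every load is within 36 GB, so 10 USB sticks suffice.

Yes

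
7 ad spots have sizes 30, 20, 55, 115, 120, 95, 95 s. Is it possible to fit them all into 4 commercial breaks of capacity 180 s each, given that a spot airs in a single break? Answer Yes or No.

A valid assignment using 4 commercial breaks:
  break 1: 120 + 55 = 175
  break 2: 115 + 30 + 20 = 165
  break 3: 95 = 95
  break 4: 95 = 95
Every load is within 180 s, so 4 commercial breaks suffice.

Yes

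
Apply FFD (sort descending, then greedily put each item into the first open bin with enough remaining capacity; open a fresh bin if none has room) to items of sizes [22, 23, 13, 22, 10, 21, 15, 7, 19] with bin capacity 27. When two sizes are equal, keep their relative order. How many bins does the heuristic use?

Sorted descending: 23, 22, 22, 21, 19, 15, 13, 10, 7.
  23 → bin 1 (new)  [load 23/27]
  22 → bin 2 (new)  [load 22/27]
  22 → bin 3 (new)  [load 22/27]
  21 → bin 4 (new)  [load 21/27]
  19 → bin 5 (new)  [load 19/27]
  15 → bin 6 (new)  [load 15/27]
  13 → bin 7 (new)  [load 13/27]
  10 → bin 6  [load 25/27]
  7 → bin 5  [load 26/27]
7 bins opened.

7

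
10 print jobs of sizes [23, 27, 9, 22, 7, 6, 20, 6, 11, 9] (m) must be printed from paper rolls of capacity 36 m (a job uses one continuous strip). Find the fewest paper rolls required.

Total = 27 + 23 + 22 + 20 + 11 + 9 + 9 + 7 + 6 + 6 = 140 m.
Lower bound: ⌈140/36⌉ = 4 paper rolls.
A packing using 4 paper rolls:
  roll 1: 27 + 9 = 36
  roll 2: 23 + 11 = 34
  roll 3: 22 + 7 + 6 = 35
  roll 4: 20 + 9 + 6 = 35
This matches the lower bound, so 4 is optimal.

4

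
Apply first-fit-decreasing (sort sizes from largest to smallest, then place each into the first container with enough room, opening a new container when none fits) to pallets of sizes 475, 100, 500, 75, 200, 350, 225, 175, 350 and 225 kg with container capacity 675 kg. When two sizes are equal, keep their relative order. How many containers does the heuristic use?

4

Sorted descending: 500, 475, 350, 350, 225, 225, 200, 175, 100, 75.
  500 → container 1 (new)  [load 500/675]
  475 → container 2 (new)  [load 475/675]
  350 → container 3 (new)  [load 350/675]
  350 → container 4 (new)  [load 350/675]
  225 → container 3  [load 575/675]
  225 → container 4  [load 575/675]
  200 → container 2  [load 675/675]
  175 → container 1  [load 675/675]
  100 → container 3  [load 675/675]
  75 → container 4  [load 650/675]
4 containers opened.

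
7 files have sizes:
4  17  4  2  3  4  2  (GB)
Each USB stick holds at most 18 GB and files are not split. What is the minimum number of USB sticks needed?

Total = 17 + 4 + 4 + 4 + 3 + 2 + 2 = 36 GB.
Lower bound: ⌈36/18⌉ = 2 USB sticks.
A packing using 3 USB sticks:
  USB stick 1: 17 = 17
  USB stick 2: 4 + 4 + 4 + 3 + 2 = 17
  USB stick 3: 2 = 2
No arrangement into 2 USB sticks stays within capacity, so 3 is optimal.

3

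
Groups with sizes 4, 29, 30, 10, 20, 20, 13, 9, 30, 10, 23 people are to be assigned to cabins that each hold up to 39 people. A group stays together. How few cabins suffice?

Total = 30 + 30 + 29 + 23 + 20 + 20 + 13 + 10 + 10 + 9 + 4 = 198 people.
Lower bound: ⌈198/39⌉ = 6 cabins.
A packing using 6 cabins:
  cabin 1: 30 + 9 = 39
  cabin 2: 30 + 4 = 34
  cabin 3: 29 + 10 = 39
  cabin 4: 23 + 13 = 36
  cabin 5: 20 + 10 = 30
  cabin 6: 20 = 20
This matches the lower bound, so 6 is optimal.

6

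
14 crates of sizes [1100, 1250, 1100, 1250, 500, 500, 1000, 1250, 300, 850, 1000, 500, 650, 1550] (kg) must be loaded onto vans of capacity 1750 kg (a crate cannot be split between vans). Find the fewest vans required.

9

Total = 1550 + 1250 + 1250 + 1250 + 1100 + 1100 + 1000 + 1000 + 850 + 650 + 500 + 500 + 500 + 300 = 12800 kg.
Lower bound: ⌈12800/1750⌉ = 8 vans.
A packing using 9 vans:
  van 1: 1550 = 1550
  van 2: 1250 + 500 = 1750
  van 3: 1250 + 500 = 1750
  van 4: 1250 + 500 = 1750
  van 5: 1100 + 650 = 1750
  van 6: 1100 + 300 = 1400
  van 7: 1000 = 1000
  van 8: 1000 = 1000
  van 9: 850 = 850
No arrangement into 8 vans stays within capacity, so 9 is optimal.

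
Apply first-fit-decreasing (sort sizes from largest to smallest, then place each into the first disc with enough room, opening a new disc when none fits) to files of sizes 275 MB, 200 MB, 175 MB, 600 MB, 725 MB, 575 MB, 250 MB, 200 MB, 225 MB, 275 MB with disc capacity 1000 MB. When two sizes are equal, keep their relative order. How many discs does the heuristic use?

4

Sorted descending: 725, 600, 575, 275, 275, 250, 225, 200, 200, 175.
  725 → disc 1 (new)  [load 725/1000]
  600 → disc 2 (new)  [load 600/1000]
  575 → disc 3 (new)  [load 575/1000]
  275 → disc 1  [load 1000/1000]
  275 → disc 2  [load 875/1000]
  250 → disc 3  [load 825/1000]
  225 → disc 4 (new)  [load 225/1000]
  200 → disc 4  [load 425/1000]
  200 → disc 4  [load 625/1000]
  175 → disc 3  [load 1000/1000]
4 discs opened.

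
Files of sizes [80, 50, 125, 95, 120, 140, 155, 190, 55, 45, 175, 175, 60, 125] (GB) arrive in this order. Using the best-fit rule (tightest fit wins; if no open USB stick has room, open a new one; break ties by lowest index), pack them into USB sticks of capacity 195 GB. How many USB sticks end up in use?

  80 → USB stick 1 (new)  [load 80/195]
  50 → USB stick 1  [load 130/195]
  125 → USB stick 2 (new)  [load 125/195]
  95 → USB stick 3 (new)  [load 95/195]
  120 → USB stick 4 (new)  [load 120/195]
  140 → USB stick 5 (new)  [load 140/195]
  155 → USB stick 6 (new)  [load 155/195]
  190 → USB stick 7 (new)  [load 190/195]
  55 → USB stick 5  [load 195/195]
  45 → USB stick 1  [load 175/195]
  175 → USB stick 8 (new)  [load 175/195]
  175 → USB stick 9 (new)  [load 175/195]
  60 → USB stick 2  [load 185/195]
  125 → USB stick 10 (new)  [load 125/195]
10 USB sticks opened.

10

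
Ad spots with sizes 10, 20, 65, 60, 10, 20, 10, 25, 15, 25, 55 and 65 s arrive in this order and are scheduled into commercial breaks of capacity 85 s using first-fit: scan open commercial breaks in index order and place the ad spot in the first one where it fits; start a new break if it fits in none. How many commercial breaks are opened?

5

  10 → break 1 (new)  [load 10/85]
  20 → break 1  [load 30/85]
  65 → break 2 (new)  [load 65/85]
  60 → break 3 (new)  [load 60/85]
  10 → break 1  [load 40/85]
  20 → break 1  [load 60/85]
  10 → break 1  [load 70/85]
  25 → break 3  [load 85/85]
  15 → break 1  [load 85/85]
  25 → break 4 (new)  [load 25/85]
  55 → break 4  [load 80/85]
  65 → break 5 (new)  [load 65/85]
5 commercial breaks opened.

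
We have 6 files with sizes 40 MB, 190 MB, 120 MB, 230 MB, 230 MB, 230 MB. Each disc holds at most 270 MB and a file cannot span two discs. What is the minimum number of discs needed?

Total = 230 + 230 + 230 + 190 + 120 + 40 = 1040 MB.
Lower bound: ⌈1040/270⌉ = 4 discs.
A packing using 5 discs:
  disc 1: 230 + 40 = 270
  disc 2: 230 = 230
  disc 3: 230 = 230
  disc 4: 190 = 190
  disc 5: 120 = 120
No arrangement into 4 discs stays within capacity, so 5 is optimal.

5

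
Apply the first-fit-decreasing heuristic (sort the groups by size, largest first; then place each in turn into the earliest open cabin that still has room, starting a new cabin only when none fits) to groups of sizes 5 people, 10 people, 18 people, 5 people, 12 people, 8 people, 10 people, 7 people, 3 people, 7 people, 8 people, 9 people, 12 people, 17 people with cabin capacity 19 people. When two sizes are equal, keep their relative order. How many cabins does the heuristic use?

Sorted descending: 18, 17, 12, 12, 10, 10, 9, 8, 8, 7, 7, 5, 5, 3.
  18 → cabin 1 (new)  [load 18/19]
  17 → cabin 2 (new)  [load 17/19]
  12 → cabin 3 (new)  [load 12/19]
  12 → cabin 4 (new)  [load 12/19]
  10 → cabin 5 (new)  [load 10/19]
  10 → cabin 6 (new)  [load 10/19]
  9 → cabin 5  [load 19/19]
  8 → cabin 6  [load 18/19]
  8 → cabin 7 (new)  [load 8/19]
  7 → cabin 3  [load 19/19]
  7 → cabin 4  [load 19/19]
  5 → cabin 7  [load 13/19]
  5 → cabin 7  [load 18/19]
  3 → cabin 8 (new)  [load 3/19]
8 cabins opened.

8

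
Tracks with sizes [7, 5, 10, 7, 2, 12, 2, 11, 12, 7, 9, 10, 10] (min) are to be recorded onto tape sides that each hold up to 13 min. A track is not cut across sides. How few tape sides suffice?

Total = 12 + 12 + 11 + 10 + 10 + 10 + 9 + 7 + 7 + 7 + 5 + 2 + 2 = 104 min.
Lower bound: ⌈104/13⌉ = 8 tape sides.
Also, 10 tracks each exceed 13/2 min, and no two of those can share a side, so at least 10 tape sides are needed.
A packing using 10 tape sides:
  side 1: 12 = 12
  side 2: 12 = 12
  side 3: 11 + 2 = 13
  side 4: 10 + 2 = 12
  side 5: 10 = 10
  side 6: 10 = 10
  side 7: 9 = 9
  side 8: 7 + 5 = 12
  side 9: 7 = 7
  side 10: 7 = 7
This matches the lower bound, so 10 is optimal.

10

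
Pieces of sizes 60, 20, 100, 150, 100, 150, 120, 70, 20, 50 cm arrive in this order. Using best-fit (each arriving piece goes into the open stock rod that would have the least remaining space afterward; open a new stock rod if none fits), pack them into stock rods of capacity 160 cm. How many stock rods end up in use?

  60 → stock rod 1 (new)  [load 60/160]
  20 → stock rod 1  [load 80/160]
  100 → stock rod 2 (new)  [load 100/160]
  150 → stock rod 3 (new)  [load 150/160]
  100 → stock rod 4 (new)  [load 100/160]
  150 → stock rod 5 (new)  [load 150/160]
  120 → stock rod 6 (new)  [load 120/160]
  70 → stock rod 1  [load 150/160]
  20 → stock rod 6  [load 140/160]
  50 → stock rod 2  [load 150/160]
6 stock rods opened.

6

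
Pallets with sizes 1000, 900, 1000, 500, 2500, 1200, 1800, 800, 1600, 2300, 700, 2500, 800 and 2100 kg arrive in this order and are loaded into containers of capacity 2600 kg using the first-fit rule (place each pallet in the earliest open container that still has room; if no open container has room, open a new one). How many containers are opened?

9

  1000 → container 1 (new)  [load 1000/2600]
  900 → container 1  [load 1900/2600]
  1000 → container 2 (new)  [load 1000/2600]
  500 → container 1  [load 2400/2600]
  2500 → container 3 (new)  [load 2500/2600]
  1200 → container 2  [load 2200/2600]
  1800 → container 4 (new)  [load 1800/2600]
  800 → container 4  [load 2600/2600]
  1600 → container 5 (new)  [load 1600/2600]
  2300 → container 6 (new)  [load 2300/2600]
  700 → container 5  [load 2300/2600]
  2500 → container 7 (new)  [load 2500/2600]
  800 → container 8 (new)  [load 800/2600]
  2100 → container 9 (new)  [load 2100/2600]
9 containers opened.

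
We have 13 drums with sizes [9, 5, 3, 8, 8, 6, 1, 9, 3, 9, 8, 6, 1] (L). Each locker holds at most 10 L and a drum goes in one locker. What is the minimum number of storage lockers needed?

9

Total = 9 + 9 + 9 + 8 + 8 + 8 + 6 + 6 + 5 + 3 + 3 + 1 + 1 = 76 L.
Lower bound: ⌈76/10⌉ = 8 storage lockers.
A packing using 9 storage lockers:
  locker 1: 9 + 1 = 10
  locker 2: 9 + 1 = 10
  locker 3: 9 = 9
  locker 4: 8 = 8
  locker 5: 8 = 8
  locker 6: 8 = 8
  locker 7: 6 + 3 = 9
  locker 8: 6 + 3 = 9
  locker 9: 5 = 5
No arrangement into 8 storage lockers stays within capacity, so 9 is optimal.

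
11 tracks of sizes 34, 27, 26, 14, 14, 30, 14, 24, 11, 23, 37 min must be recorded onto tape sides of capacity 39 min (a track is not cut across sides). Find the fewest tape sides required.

8

Total = 37 + 34 + 30 + 27 + 26 + 24 + 23 + 14 + 14 + 14 + 11 = 254 min.
Lower bound: ⌈254/39⌉ = 7 tape sides.
A packing using 8 tape sides:
  side 1: 37 = 37
  side 2: 34 = 34
  side 3: 30 = 30
  side 4: 27 + 11 = 38
  side 5: 26 = 26
  side 6: 24 + 14 = 38
  side 7: 23 + 14 = 37
  side 8: 14 = 14
No arrangement into 7 tape sides stays within capacity, so 8 is optimal.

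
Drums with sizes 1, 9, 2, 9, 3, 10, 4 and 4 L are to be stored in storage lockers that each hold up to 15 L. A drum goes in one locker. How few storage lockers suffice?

3

Total = 10 + 9 + 9 + 4 + 4 + 3 + 2 + 1 = 42 L.
Lower bound: ⌈42/15⌉ = 3 storage lockers.
A packing using 3 storage lockers:
  locker 1: 10 + 4 + 1 = 15
  locker 2: 9 + 4 + 2 = 15
  locker 3: 9 + 3 = 12
This matches the lower bound, so 3 is optimal.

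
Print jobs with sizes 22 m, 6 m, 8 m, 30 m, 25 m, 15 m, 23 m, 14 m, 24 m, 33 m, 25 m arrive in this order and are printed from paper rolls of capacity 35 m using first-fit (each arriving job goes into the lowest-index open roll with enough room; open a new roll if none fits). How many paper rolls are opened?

8

  22 → roll 1 (new)  [load 22/35]
  6 → roll 1  [load 28/35]
  8 → roll 2 (new)  [load 8/35]
  30 → roll 3 (new)  [load 30/35]
  25 → roll 2  [load 33/35]
  15 → roll 4 (new)  [load 15/35]
  23 → roll 5 (new)  [load 23/35]
  14 → roll 4  [load 29/35]
  24 → roll 6 (new)  [load 24/35]
  33 → roll 7 (new)  [load 33/35]
  25 → roll 8 (new)  [load 25/35]
8 paper rolls opened.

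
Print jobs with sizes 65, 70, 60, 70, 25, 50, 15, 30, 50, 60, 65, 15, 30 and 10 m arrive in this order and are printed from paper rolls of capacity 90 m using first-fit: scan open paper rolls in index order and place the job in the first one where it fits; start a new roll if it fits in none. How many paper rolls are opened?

8

  65 → roll 1 (new)  [load 65/90]
  70 → roll 2 (new)  [load 70/90]
  60 → roll 3 (new)  [load 60/90]
  70 → roll 4 (new)  [load 70/90]
  25 → roll 1  [load 90/90]
  50 → roll 5 (new)  [load 50/90]
  15 → roll 2  [load 85/90]
  30 → roll 3  [load 90/90]
  50 → roll 6 (new)  [load 50/90]
  60 → roll 7 (new)  [load 60/90]
  65 → roll 8 (new)  [load 65/90]
  15 → roll 4  [load 85/90]
  30 → roll 5  [load 80/90]
  10 → roll 5  [load 90/90]
8 paper rolls opened.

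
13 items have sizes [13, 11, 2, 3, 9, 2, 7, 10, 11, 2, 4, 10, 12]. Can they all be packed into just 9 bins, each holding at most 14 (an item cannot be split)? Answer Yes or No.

A valid assignment using 8 bins:
  bin 1: 13 = 13
  bin 2: 12 + 2 = 14
  bin 3: 11 + 3 = 14
  bin 4: 11 + 2 = 13
  bin 5: 10 + 4 = 14
  bin 6: 10 + 2 = 12
  bin 7: 9 = 9
  bin 8: 7 = 7
That uses only 8 ≤ 9, so 9 bins are enough.

Yes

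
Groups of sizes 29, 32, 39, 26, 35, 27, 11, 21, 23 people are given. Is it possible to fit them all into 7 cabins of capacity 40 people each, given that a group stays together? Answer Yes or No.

No

Total = 243 people; ⌈243/40⌉ = 7.
8 groups each exceed half the capacity and cannot share a cabin, forcing at least 8 cabins.
At least 8 cabins are required, but only 7 are allowed.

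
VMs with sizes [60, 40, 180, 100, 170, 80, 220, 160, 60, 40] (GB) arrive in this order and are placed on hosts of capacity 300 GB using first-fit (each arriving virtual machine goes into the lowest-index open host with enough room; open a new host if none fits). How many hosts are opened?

4

  60 → host 1 (new)  [load 60/300]
  40 → host 1  [load 100/300]
  180 → host 1  [load 280/300]
  100 → host 2 (new)  [load 100/300]
  170 → host 2  [load 270/300]
  80 → host 3 (new)  [load 80/300]
  220 → host 3  [load 300/300]
  160 → host 4 (new)  [load 160/300]
  60 → host 4  [load 220/300]
  40 → host 4  [load 260/300]
4 hosts opened.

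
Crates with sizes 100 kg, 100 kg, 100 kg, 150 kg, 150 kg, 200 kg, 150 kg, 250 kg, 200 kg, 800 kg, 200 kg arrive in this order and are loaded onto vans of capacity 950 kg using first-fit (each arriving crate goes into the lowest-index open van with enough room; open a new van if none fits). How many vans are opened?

  100 → van 1 (new)  [load 100/950]
  100 → van 1  [load 200/950]
  100 → van 1  [load 300/950]
  150 → van 1  [load 450/950]
  150 → van 1  [load 600/950]
  200 → van 1  [load 800/950]
  150 → van 1  [load 950/950]
  250 → van 2 (new)  [load 250/950]
  200 → van 2  [load 450/950]
  800 → van 3 (new)  [load 800/950]
  200 → van 2  [load 650/950]
3 vans opened.

3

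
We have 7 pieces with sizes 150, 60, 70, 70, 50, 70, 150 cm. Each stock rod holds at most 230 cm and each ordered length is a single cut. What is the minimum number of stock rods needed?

Total = 150 + 150 + 70 + 70 + 70 + 60 + 50 = 620 cm.
Lower bound: ⌈620/230⌉ = 3 stock rods.
A packing using 3 stock rods:
  stock rod 1: 150 + 70 = 220
  stock rod 2: 150 + 70 = 220
  stock rod 3: 70 + 60 + 50 = 180
This matches the lower bound, so 3 is optimal.

3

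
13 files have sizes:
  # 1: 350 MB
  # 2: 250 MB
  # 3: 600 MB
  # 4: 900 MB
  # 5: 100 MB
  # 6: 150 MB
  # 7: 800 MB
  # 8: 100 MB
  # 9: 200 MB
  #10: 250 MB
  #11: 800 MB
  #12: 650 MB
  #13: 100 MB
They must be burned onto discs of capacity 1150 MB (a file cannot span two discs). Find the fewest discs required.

5

Total = 900 + 800 + 800 + 650 + 600 + 350 + 250 + 250 + 200 + 150 + 100 + 100 + 100 = 5250 MB.
Lower bound: ⌈5250/1150⌉ = 5 discs.
A packing using 5 discs:
  disc 1: 900 + 250 = 1150
  disc 2: 800 + 350 = 1150
  disc 3: 800 + 250 + 100 = 1150
  disc 4: 650 + 200 + 150 + 100 = 1100
  disc 5: 600 + 100 = 700
This matches the lower bound, so 5 is optimal.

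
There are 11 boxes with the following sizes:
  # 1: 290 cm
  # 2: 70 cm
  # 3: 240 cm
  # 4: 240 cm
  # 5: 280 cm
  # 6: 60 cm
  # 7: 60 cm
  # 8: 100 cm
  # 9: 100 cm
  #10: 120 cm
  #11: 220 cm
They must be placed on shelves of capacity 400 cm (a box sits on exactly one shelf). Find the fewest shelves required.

5

Total = 290 + 280 + 240 + 240 + 220 + 120 + 100 + 100 + 70 + 60 + 60 = 1780 cm.
Lower bound: ⌈1780/400⌉ = 5 shelves.
A packing using 5 shelves:
  shelf 1: 290 + 100 = 390
  shelf 2: 280 + 120 = 400
  shelf 3: 240 + 100 + 60 = 400
  shelf 4: 240 + 70 + 60 = 370
  shelf 5: 220 = 220
This matches the lower bound, so 5 is optimal.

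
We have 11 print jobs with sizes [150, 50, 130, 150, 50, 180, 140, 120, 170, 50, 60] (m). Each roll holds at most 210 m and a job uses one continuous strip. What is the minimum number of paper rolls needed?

7

Total = 180 + 170 + 150 + 150 + 140 + 130 + 120 + 60 + 50 + 50 + 50 = 1250 m.
Lower bound: ⌈1250/210⌉ = 6 paper rolls.
Also, 7 print jobs each exceed 105 m, and no two of those can share a roll, so at least 7 paper rolls are needed.
A packing using 7 paper rolls:
  roll 1: 180 = 180
  roll 2: 170 = 170
  roll 3: 150 + 60 = 210
  roll 4: 150 + 50 = 200
  roll 5: 140 + 50 = 190
  roll 6: 130 + 50 = 180
  roll 7: 120 = 120
This matches the lower bound, so 7 is optimal.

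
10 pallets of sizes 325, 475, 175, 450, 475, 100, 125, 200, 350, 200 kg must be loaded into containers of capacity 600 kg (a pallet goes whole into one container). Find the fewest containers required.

6

Total = 475 + 475 + 450 + 350 + 325 + 200 + 200 + 175 + 125 + 100 = 2875 kg.
Lower bound: ⌈2875/600⌉ = 5 containers.
A packing using 6 containers:
  container 1: 475 + 125 = 600
  container 2: 475 + 100 = 575
  container 3: 450 = 450
  container 4: 350 + 200 = 550
  container 5: 325 + 200 = 525
  container 6: 175 = 175
No arrangement into 5 containers stays within capacity, so 6 is optimal.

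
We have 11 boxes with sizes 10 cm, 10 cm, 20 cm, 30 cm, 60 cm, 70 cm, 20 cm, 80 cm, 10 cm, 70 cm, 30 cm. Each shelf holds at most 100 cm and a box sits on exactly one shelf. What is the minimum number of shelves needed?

Total = 80 + 70 + 70 + 60 + 30 + 30 + 20 + 20 + 10 + 10 + 10 = 410 cm.
Lower bound: ⌈410/100⌉ = 5 shelves.
A packing using 5 shelves:
  shelf 1: 80 + 20 = 100
  shelf 2: 70 + 30 = 100
  shelf 3: 70 + 30 = 100
  shelf 4: 60 + 20 + 10 + 10 = 100
  shelf 5: 10 = 10
This matches the lower bound, so 5 is optimal.

5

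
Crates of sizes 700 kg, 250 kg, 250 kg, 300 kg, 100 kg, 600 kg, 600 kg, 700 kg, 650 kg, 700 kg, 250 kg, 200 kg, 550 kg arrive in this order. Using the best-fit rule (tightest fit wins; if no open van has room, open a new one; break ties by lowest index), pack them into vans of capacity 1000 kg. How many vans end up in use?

8

  700 → van 1 (new)  [load 700/1000]
  250 → van 1  [load 950/1000]
  250 → van 2 (new)  [load 250/1000]
  300 → van 2  [load 550/1000]
  100 → van 2  [load 650/1000]
  600 → van 3 (new)  [load 600/1000]
  600 → van 4 (new)  [load 600/1000]
  700 → van 5 (new)  [load 700/1000]
  650 → van 6 (new)  [load 650/1000]
  700 → van 7 (new)  [load 700/1000]
  250 → van 5  [load 950/1000]
  200 → van 7  [load 900/1000]
  550 → van 8 (new)  [load 550/1000]
8 vans opened.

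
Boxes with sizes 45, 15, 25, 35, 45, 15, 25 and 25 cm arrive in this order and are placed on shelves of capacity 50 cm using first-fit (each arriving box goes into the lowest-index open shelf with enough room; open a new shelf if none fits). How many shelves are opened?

5

  45 → shelf 1 (new)  [load 45/50]
  15 → shelf 2 (new)  [load 15/50]
  25 → shelf 2  [load 40/50]
  35 → shelf 3 (new)  [load 35/50]
  45 → shelf 4 (new)  [load 45/50]
  15 → shelf 3  [load 50/50]
  25 → shelf 5 (new)  [load 25/50]
  25 → shelf 5  [load 50/50]
5 shelves opened.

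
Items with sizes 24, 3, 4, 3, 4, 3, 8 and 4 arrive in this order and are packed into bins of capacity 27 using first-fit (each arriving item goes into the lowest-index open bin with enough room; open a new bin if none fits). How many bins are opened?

2

  24 → bin 1 (new)  [load 24/27]
  3 → bin 1  [load 27/27]
  4 → bin 2 (new)  [load 4/27]
  3 → bin 2  [load 7/27]
  4 → bin 2  [load 11/27]
  3 → bin 2  [load 14/27]
  8 → bin 2  [load 22/27]
  4 → bin 2  [load 26/27]
2 bins opened.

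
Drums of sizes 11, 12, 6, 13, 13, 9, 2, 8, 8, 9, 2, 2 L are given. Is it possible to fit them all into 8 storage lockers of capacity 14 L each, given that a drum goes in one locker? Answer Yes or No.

Yes

A valid assignment using 8 storage lockers:
  locker 1: 13 = 13
  locker 2: 13 = 13
  locker 3: 12 + 2 = 14
  locker 4: 11 + 2 = 13
  locker 5: 9 + 2 = 11
  locker 6: 9 = 9
  locker 7: 8 + 6 = 14
  locker 8: 8 = 8
Every load is within 14 L, so 8 storage lockers suffice.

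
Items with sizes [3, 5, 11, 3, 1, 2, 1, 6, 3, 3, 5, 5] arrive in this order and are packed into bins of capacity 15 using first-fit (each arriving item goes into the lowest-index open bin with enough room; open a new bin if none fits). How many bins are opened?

4

  3 → bin 1 (new)  [load 3/15]
  5 → bin 1  [load 8/15]
  11 → bin 2 (new)  [load 11/15]
  3 → bin 1  [load 11/15]
  1 → bin 1  [load 12/15]
  2 → bin 1  [load 14/15]
  1 → bin 1  [load 15/15]
  6 → bin 3 (new)  [load 6/15]
  3 → bin 2  [load 14/15]
  3 → bin 3  [load 9/15]
  5 → bin 3  [load 14/15]
  5 → bin 4 (new)  [load 5/15]
4 bins opened.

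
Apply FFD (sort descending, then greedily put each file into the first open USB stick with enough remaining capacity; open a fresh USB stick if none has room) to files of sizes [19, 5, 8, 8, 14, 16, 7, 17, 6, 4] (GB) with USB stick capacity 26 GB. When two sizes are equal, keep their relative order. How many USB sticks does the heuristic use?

Sorted descending: 19, 17, 16, 14, 8, 8, 7, 6, 5, 4.
  19 → USB stick 1 (new)  [load 19/26]
  17 → USB stick 2 (new)  [load 17/26]
  16 → USB stick 3 (new)  [load 16/26]
  14 → USB stick 4 (new)  [load 14/26]
  8 → USB stick 2  [load 25/26]
  8 → USB stick 3  [load 24/26]
  7 → USB stick 1  [load 26/26]
  6 → USB stick 4  [load 20/26]
  5 → USB stick 4  [load 25/26]
  4 → USB stick 5 (new)  [load 4/26]
5 USB sticks opened.

5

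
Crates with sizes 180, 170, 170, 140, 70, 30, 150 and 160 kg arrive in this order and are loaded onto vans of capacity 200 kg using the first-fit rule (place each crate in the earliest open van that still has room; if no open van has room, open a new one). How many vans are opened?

  180 → van 1 (new)  [load 180/200]
  170 → van 2 (new)  [load 170/200]
  170 → van 3 (new)  [load 170/200]
  140 → van 4 (new)  [load 140/200]
  70 → van 5 (new)  [load 70/200]
  30 → van 2  [load 200/200]
  150 → van 6 (new)  [load 150/200]
  160 → van 7 (new)  [load 160/200]
7 vans opened.

7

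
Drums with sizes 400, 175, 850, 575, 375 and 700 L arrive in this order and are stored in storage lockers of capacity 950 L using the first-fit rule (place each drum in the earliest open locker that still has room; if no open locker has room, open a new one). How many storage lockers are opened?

4

  400 → locker 1 (new)  [load 400/950]
  175 → locker 1  [load 575/950]
  850 → locker 2 (new)  [load 850/950]
  575 → locker 3 (new)  [load 575/950]
  375 → locker 1  [load 950/950]
  700 → locker 4 (new)  [load 700/950]
4 storage lockers opened.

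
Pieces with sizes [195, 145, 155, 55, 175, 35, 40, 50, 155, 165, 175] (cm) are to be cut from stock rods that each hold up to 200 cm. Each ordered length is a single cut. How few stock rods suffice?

Total = 195 + 175 + 175 + 165 + 155 + 155 + 145 + 55 + 50 + 40 + 35 = 1345 cm.
Lower bound: ⌈1345/200⌉ = 7 stock rods.
A packing using 8 stock rods:
  stock rod 1: 195 = 195
  stock rod 2: 175 = 175
  stock rod 3: 175 = 175
  stock rod 4: 165 + 35 = 200
  stock rod 5: 155 + 40 = 195
  stock rod 6: 155 = 155
  stock rod 7: 145 + 55 = 200
  stock rod 8: 50 = 50
No arrangement into 7 stock rods stays within capacity, so 8 is optimal.

8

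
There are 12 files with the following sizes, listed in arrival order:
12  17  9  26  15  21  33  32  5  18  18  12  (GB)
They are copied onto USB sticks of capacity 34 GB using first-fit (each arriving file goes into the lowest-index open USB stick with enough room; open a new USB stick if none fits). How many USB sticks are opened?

  12 → USB stick 1 (new)  [load 12/34]
  17 → USB stick 1  [load 29/34]
  9 → USB stick 2 (new)  [load 9/34]
  26 → USB stick 3 (new)  [load 26/34]
  15 → USB stick 2  [load 24/34]
  21 → USB stick 4 (new)  [load 21/34]
  33 → USB stick 5 (new)  [load 33/34]
  32 → USB stick 6 (new)  [load 32/34]
  5 → USB stick 1  [load 34/34]
  18 → USB stick 7 (new)  [load 18/34]
  18 → USB stick 8 (new)  [load 18/34]
  12 → USB stick 4  [load 33/34]
8 USB sticks opened.

8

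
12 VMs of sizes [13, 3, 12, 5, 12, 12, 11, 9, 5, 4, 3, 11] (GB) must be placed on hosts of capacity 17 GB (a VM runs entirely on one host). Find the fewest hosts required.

Total = 13 + 12 + 12 + 12 + 11 + 11 + 9 + 5 + 5 + 4 + 3 + 3 = 100 GB.
Lower bound: ⌈100/17⌉ = 6 hosts.
Also, 7 VMs each exceed 17/2 GB, and no two of those can share a host, so at least 7 hosts are needed.
A packing using 7 hosts:
  host 1: 13 + 4 = 17
  host 2: 12 + 5 = 17
  host 3: 12 + 5 = 17
  host 4: 12 + 3 = 15
  host 5: 11 + 3 = 14
  host 6: 11 = 11
  host 7: 9 = 9
This matches the lower bound, so 7 is optimal.

7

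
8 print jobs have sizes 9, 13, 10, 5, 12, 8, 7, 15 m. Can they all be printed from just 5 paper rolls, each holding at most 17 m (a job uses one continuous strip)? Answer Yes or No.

A valid assignment using 5 paper rolls:
  roll 1: 15 = 15
  roll 2: 13 = 13
  roll 3: 12 + 5 = 17
  roll 4: 10 + 7 = 17
  roll 5: 9 + 8 = 17
Every load is within 17 m, so 5 paper rolls suffice.

Yes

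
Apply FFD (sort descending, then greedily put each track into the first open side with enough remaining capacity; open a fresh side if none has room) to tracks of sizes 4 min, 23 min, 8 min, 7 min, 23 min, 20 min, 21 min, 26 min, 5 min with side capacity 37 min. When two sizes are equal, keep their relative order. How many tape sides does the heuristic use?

Sorted descending: 26, 23, 23, 21, 20, 8, 7, 5, 4.
  26 → side 1 (new)  [load 26/37]
  23 → side 2 (new)  [load 23/37]
  23 → side 3 (new)  [load 23/37]
  21 → side 4 (new)  [load 21/37]
  20 → side 5 (new)  [load 20/37]
  8 → side 1  [load 34/37]
  7 → side 2  [load 30/37]
  5 → side 2  [load 35/37]
  4 → side 3  [load 27/37]
5 tape sides opened.

5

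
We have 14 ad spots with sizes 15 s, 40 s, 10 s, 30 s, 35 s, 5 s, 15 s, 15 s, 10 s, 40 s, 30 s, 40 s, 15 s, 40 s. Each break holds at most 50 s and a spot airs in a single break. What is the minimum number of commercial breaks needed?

Total = 40 + 40 + 40 + 40 + 35 + 30 + 30 + 15 + 15 + 15 + 15 + 10 + 10 + 5 = 340 s.
Lower bound: ⌈340/50⌉ = 7 commercial breaks.
A packing using 8 commercial breaks:
  break 1: 40 + 10 = 50
  break 2: 40 + 10 = 50
  break 3: 40 + 5 = 45
  break 4: 40 = 40
  break 5: 35 + 15 = 50
  break 6: 30 + 15 = 45
  break 7: 30 + 15 = 45
  break 8: 15 = 15
No arrangement into 7 commercial breaks stays within capacity, so 8 is optimal.

8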